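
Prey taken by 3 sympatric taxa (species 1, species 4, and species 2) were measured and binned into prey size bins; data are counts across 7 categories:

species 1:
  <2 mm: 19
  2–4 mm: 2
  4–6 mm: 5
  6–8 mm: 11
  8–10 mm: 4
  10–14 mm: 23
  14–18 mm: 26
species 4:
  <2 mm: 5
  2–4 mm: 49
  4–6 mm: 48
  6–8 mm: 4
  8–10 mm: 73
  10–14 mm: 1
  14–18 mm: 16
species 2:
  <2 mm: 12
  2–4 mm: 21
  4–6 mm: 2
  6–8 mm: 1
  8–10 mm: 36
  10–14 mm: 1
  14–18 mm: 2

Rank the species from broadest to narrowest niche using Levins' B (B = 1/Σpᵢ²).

Proportions for species 1 (n=90): 19/90=0.2111, 2/90=0.0222, 5/90=0.0556, 11/90=0.1222, 4/90=0.0444, 23/90=0.2556, 26/90=0.2889
Proportions for species 4 (n=196): 5/196=0.0255, 49/196=0.2500, 48/196=0.2449, 4/196=0.0204, 73/196=0.3724, 1/196=0.0051, 16/196=0.0816
Proportions for species 2 (n=75): 12/75=0.1600, 21/75=0.2800, 2/75=0.0267, 1/75=0.0133, 36/75=0.4800, 1/75=0.0133, 2/75=0.0267
Σp_1ᵢ² = 0.2111² + 0.0222² + 0.0556² + 0.1222² + 0.0444² + 0.2556² + 0.2889² = 0.044563 + 0.000493 + 0.003091 + 0.014933 + 0.001971 + 0.065331 + 0.083463 = 0.213845
B_1 = 1 / 0.213845 = 4.6763
Σp_4ᵢ² = 0.0255² + 0.2500² + 0.2449² + 0.0204² + 0.3724² + 0.0051² + 0.0816² = 0.000650 + 0.062500 + 0.059976 + 0.000416 + 0.138682 + 0.000026 + 0.006659 = 0.268909
B_4 = 1 / 0.268909 = 3.7187
Σp_2ᵢ² = 0.1600² + 0.2800² + 0.0267² + 0.0133² + 0.4800² + 0.0133² + 0.0267² = 0.025600 + 0.078400 + 0.000713 + 0.000177 + 0.230400 + 0.000177 + 0.000713 = 0.336180
B_2 = 1 / 0.336180 = 2.9746
Ranking by B (broadest → narrowest): species 1 (4.68) > species 4 (3.72) > species 2 (2.97)

species 1 > species 4 > species 2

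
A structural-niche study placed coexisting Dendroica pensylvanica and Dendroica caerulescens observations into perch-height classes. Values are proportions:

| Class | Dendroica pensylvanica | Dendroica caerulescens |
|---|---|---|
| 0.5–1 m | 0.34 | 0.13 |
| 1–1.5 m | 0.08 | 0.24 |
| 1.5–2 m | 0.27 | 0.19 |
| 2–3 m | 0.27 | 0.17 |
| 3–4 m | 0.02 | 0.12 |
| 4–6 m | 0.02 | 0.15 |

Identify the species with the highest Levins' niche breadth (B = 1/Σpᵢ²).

Σp_pensᵢ² = 0.34² + 0.08² + 0.27² + 0.27² + 0.02² + 0.02² = 0.1156 + 0.0064 + 0.0729 + 0.0729 + 0.0004 + 0.0004 = 0.2686
B_pens = 1 / 0.2686 = 3.7230
Σp_caerᵢ² = 0.13² + 0.24² + 0.19² + 0.17² + 0.12² + 0.15² = 0.0169 + 0.0576 + 0.0361 + 0.0289 + 0.0144 + 0.0225 = 0.1764
B_caer = 1 / 0.1764 = 5.6689
Highest B → broadest niche (most generalist): Dendroica caerulescens (B = 5.67).

Dendroica caerulescens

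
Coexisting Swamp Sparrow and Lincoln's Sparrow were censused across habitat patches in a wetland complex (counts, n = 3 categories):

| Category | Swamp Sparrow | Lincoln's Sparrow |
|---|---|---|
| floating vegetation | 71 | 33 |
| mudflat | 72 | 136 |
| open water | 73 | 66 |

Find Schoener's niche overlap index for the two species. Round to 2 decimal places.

Proportions for Swamp Sparrow (n=216): 71/216=0.3287, 72/216=0.3333, 73/216=0.3380
Proportions for Lincoln's Sparrow (n=235): 33/235=0.1404, 136/235=0.5787, 66/235=0.2809
Σ|p₁ᵢ − p₂ᵢ| = 0.1883 + 0.2454 + 0.0571 = 0.4908
D = 1 − ½ × 0.4908 = 1 − 0.24540 = 0.75460

0.75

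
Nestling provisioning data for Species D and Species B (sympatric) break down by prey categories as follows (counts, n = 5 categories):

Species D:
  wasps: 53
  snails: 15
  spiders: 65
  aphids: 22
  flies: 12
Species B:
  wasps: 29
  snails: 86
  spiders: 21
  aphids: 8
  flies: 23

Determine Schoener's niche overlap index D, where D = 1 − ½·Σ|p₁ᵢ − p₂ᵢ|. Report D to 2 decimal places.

0.51

Proportions for Species D (n=167): 53/167=0.3174, 15/167=0.0898, 65/167=0.3892, 22/167=0.1317, 12/167=0.0719
Proportions for Species B (n=167): 29/167=0.1737, 86/167=0.5150, 21/167=0.1257, 8/167=0.0479, 23/167=0.1377
Σ|p₁ᵢ − p₂ᵢ| = 0.1437 + 0.4252 + 0.2635 + 0.0838 + 0.0658 = 0.9820
D = 1 − ½ × 0.9820 = 1 − 0.49100 = 0.50900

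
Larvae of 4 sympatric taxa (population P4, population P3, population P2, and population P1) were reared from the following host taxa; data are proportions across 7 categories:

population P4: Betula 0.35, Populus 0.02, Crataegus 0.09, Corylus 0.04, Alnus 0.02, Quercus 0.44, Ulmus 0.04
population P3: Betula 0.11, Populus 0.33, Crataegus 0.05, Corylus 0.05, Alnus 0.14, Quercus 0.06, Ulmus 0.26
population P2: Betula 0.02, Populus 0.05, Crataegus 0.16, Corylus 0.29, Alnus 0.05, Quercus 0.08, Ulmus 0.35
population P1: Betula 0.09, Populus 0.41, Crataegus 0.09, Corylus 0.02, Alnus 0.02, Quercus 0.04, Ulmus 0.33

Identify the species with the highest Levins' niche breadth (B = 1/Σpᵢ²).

population P3

Σp_P4ᵢ² = 0.35² + 0.02² + 0.09² + 0.04² + 0.02² + 0.44² + 0.04² = 0.1225 + 0.0004 + 0.0081 + 0.0016 + 0.0004 + 0.1936 + 0.0016 = 0.3282
B_P4 = 1 / 0.3282 = 3.0469
Σp_P3ᵢ² = 0.11² + 0.33² + 0.05² + 0.05² + 0.14² + 0.06² + 0.26² = 0.0121 + 0.1089 + 0.0025 + 0.0025 + 0.0196 + 0.0036 + 0.0676 = 0.2168
B_P3 = 1 / 0.2168 = 4.6125
Σp_P2ᵢ² = 0.02² + 0.05² + 0.16² + 0.29² + 0.05² + 0.08² + 0.35² = 0.0004 + 0.0025 + 0.0256 + 0.0841 + 0.0025 + 0.0064 + 0.1225 = 0.2440
B_P2 = 1 / 0.2440 = 4.0984
Σp_P1ᵢ² = 0.09² + 0.41² + 0.09² + 0.02² + 0.02² + 0.04² + 0.33² = 0.0081 + 0.1681 + 0.0081 + 0.0004 + 0.0004 + 0.0016 + 0.1089 = 0.2956
B_P1 = 1 / 0.2956 = 3.3829
Highest B → broadest niche (most generalist): population P3 (B = 4.61).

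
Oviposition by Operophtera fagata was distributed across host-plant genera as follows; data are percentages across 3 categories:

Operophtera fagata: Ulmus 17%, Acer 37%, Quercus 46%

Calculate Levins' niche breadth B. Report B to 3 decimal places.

Convert percentages to proportions (divide by 100).
Σpᵢ² = 0.17² + 0.37² + 0.46² = 0.0289 + 0.1369 + 0.2116 = 0.3774
B = 1 / 0.3774 = 2.64971

2.650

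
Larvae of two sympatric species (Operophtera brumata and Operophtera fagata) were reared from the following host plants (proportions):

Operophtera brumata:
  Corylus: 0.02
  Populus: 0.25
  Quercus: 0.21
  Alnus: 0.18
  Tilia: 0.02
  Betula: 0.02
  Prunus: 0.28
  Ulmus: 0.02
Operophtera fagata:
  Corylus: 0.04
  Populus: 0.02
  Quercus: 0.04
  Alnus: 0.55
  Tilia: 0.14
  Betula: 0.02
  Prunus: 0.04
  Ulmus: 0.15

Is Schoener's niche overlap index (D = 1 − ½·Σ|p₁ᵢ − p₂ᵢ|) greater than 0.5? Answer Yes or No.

No

Σ|p₁ᵢ − p₂ᵢ| = 0.02 + 0.23 + 0.17 + 0.37 + 0.12 + 0.00 + 0.24 + 0.13 = 1.28
D = 1 − ½ × 1.28 = 1 − 0.640 = 0.3600
D = 0.3600 < 0.5 → No.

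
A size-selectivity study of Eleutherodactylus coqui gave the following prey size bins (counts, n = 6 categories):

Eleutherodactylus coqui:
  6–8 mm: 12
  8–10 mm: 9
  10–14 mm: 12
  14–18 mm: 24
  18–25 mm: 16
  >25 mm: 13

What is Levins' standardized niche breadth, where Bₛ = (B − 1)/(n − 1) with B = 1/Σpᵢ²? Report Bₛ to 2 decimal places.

0.88

Proportions for Eleutherodactylus coqui (n=86): 12/86=0.1395, 9/86=0.1047, 12/86=0.1395, 24/86=0.2791, 16/86=0.1860, 13/86=0.1512
Σpᵢ² = 0.1395² + 0.1047² + 0.1395² + 0.2791² + 0.1860² + 0.1512² = 0.019460 + 0.010962 + 0.019460 + 0.077897 + 0.034596 + 0.022861 = 0.185236
B = 1 / 0.185236 = 5.3985
Bₛ = (B − 1)/(n − 1) = (5.3985 − 1)/(6 − 1) = 4.3985/5 = 0.8797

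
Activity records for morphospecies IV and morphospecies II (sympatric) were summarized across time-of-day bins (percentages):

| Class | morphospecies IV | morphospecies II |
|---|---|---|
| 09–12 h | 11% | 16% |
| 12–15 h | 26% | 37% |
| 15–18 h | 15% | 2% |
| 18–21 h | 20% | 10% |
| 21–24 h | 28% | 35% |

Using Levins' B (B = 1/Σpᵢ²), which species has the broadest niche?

Convert percentages to proportions (divide by 100).
Σp_IVᵢ² = 0.11² + 0.26² + 0.15² + 0.20² + 0.28² = 0.0121 + 0.0676 + 0.0225 + 0.0400 + 0.0784 = 0.2206
B_IV = 1 / 0.2206 = 4.5331
Σp_IIᵢ² = 0.16² + 0.37² + 0.02² + 0.10² + 0.35² = 0.0256 + 0.1369 + 0.0004 + 0.0100 + 0.1225 = 0.2954
B_II = 1 / 0.2954 = 3.3852
Highest B → broadest niche (most generalist): morphospecies IV (B = 4.53).

morphospecies IV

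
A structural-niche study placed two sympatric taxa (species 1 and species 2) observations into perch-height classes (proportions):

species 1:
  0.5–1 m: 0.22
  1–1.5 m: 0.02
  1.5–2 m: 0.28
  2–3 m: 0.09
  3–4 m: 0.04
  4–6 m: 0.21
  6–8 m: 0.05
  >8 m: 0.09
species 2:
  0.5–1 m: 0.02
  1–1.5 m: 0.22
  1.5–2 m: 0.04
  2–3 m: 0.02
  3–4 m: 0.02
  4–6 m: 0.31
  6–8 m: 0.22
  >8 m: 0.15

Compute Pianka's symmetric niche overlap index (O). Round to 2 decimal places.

Σ p₁ᵢp₂ᵢ = 0.0044 + 0.0044 + 0.0112 + 0.0018 + 0.0008 + 0.0651 + 0.0110 + 0.0135 = 0.1122
Σp_1ᵢ² = 0.22² + 0.02² + 0.28² + 0.09² + 0.04² + 0.21² + 0.05² + 0.09² = 0.0484 + 0.0004 + 0.0784 + 0.0081 + 0.0016 + 0.0441 + 0.0025 + 0.0081 = 0.1916
Σp_2ᵢ² = 0.02² + 0.22² + 0.04² + 0.02² + 0.02² + 0.31² + 0.22² + 0.15² = 0.0004 + 0.0484 + 0.0016 + 0.0004 + 0.0004 + 0.0961 + 0.0484 + 0.0225 = 0.2182
O = 0.1122 / √(0.1916 × 0.2182) = 0.1122 / 0.20447 = 0.5487

0.55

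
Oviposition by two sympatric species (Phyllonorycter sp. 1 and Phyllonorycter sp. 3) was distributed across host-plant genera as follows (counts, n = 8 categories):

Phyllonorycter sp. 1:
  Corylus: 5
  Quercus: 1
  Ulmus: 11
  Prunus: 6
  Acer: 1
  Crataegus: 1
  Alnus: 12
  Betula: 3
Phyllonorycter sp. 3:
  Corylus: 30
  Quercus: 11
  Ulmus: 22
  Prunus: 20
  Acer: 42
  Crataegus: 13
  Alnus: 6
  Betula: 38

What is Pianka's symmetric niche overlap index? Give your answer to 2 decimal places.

0.57

Proportions for Phyllonorycter sp. 1 (n=40): 5/40=0.1250, 1/40=0.0250, 11/40=0.2750, 6/40=0.1500, 1/40=0.0250, 1/40=0.0250, 12/40=0.3000, 3/40=0.0750
Proportions for Phyllonorycter sp. 3 (n=182): 30/182=0.1648, 11/182=0.0604, 22/182=0.1209, 20/182=0.1099, 42/182=0.2308, 13/182=0.0714, 6/182=0.0330, 38/182=0.2088
Σ p₁ᵢp₂ᵢ = 0.020600 + 0.001510 + 0.033248 + 0.016485 + 0.005770 + 0.001785 + 0.009900 + 0.015660 = 0.104958
Σp_1ᵢ² = 0.1250² + 0.0250² + 0.2750² + 0.1500² + 0.0250² + 0.0250² + 0.3000² + 0.0750² = 0.015625 + 0.000625 + 0.075625 + 0.022500 + 0.000625 + 0.000625 + 0.090000 + 0.005625 = 0.211250
Σp_2ᵢ² = 0.1648² + 0.0604² + 0.1209² + 0.1099² + 0.2308² + 0.0714² + 0.0330² + 0.2088² = 0.027159 + 0.003648 + 0.014617 + 0.012078 + 0.053269 + 0.005098 + 0.001089 + 0.043597 = 0.160555
O = 0.104958 / √(0.211250 × 0.160555) = 0.104958 / 0.1841663 = 0.5699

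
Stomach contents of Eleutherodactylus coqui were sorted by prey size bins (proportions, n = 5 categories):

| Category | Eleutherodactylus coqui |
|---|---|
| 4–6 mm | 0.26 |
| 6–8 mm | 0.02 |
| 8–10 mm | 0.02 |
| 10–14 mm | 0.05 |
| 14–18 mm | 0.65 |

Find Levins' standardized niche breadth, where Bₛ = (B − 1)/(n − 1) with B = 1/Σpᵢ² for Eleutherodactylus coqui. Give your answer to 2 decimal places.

Σpᵢ² = 0.26² + 0.02² + 0.02² + 0.05² + 0.65² = 0.0676 + 0.0004 + 0.0004 + 0.0025 + 0.4225 = 0.4934
B = 1 / 0.4934 = 2.0268
Bₛ = (B − 1)/(n − 1) = (2.0268 − 1)/(5 − 1) = 1.0268/4 = 0.2567

0.26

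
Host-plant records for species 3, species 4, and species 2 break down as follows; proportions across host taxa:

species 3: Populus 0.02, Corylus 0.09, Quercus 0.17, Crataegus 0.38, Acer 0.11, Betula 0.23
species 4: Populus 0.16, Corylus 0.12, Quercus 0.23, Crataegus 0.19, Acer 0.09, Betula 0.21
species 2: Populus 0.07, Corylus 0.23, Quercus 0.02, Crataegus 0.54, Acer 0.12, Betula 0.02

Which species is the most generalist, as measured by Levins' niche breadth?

species 4

Σp_3ᵢ² = 0.02² + 0.09² + 0.17² + 0.38² + 0.11² + 0.23² = 0.0004 + 0.0081 + 0.0289 + 0.1444 + 0.0121 + 0.0529 = 0.2468
B_3 = 1 / 0.2468 = 4.0519
Σp_4ᵢ² = 0.16² + 0.12² + 0.23² + 0.19² + 0.09² + 0.21² = 0.0256 + 0.0144 + 0.0529 + 0.0361 + 0.0081 + 0.0441 = 0.1812
B_4 = 1 / 0.1812 = 5.5188
Σp_2ᵢ² = 0.07² + 0.23² + 0.02² + 0.54² + 0.12² + 0.02² = 0.0049 + 0.0529 + 0.0004 + 0.2916 + 0.0144 + 0.0004 = 0.3646
B_2 = 1 / 0.3646 = 2.7427
Highest B → broadest niche (most generalist): species 4 (B = 5.52).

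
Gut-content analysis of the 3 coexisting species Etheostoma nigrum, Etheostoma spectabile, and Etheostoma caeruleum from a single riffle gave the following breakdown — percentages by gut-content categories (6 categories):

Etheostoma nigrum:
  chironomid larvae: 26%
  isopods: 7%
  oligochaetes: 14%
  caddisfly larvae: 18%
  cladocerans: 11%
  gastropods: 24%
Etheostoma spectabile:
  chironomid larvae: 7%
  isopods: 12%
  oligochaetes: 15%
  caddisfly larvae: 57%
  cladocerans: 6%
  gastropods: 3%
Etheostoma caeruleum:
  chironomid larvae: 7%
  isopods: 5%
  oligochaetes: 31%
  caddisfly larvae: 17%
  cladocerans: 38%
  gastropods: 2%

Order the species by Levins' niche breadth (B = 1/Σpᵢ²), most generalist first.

Etheostoma nigrum > Etheostoma caeruleum > Etheostoma spectabile

Convert percentages to proportions (divide by 100).
Σp_nigrᵢ² = 0.26² + 0.07² + 0.14² + 0.18² + 0.11² + 0.24² = 0.0676 + 0.0049 + 0.0196 + 0.0324 + 0.0121 + 0.0576 = 0.1942
B_nigr = 1 / 0.1942 = 5.1493
Σp_specᵢ² = 0.07² + 0.12² + 0.15² + 0.57² + 0.06² + 0.03² = 0.0049 + 0.0144 + 0.0225 + 0.3249 + 0.0036 + 0.0009 = 0.3712
B_spec = 1 / 0.3712 = 2.6940
Σp_caerᵢ² = 0.07² + 0.05² + 0.31² + 0.17² + 0.38² + 0.02² = 0.0049 + 0.0025 + 0.0961 + 0.0289 + 0.1444 + 0.0004 = 0.2772
B_caer = 1 / 0.2772 = 3.6075
Ranking by B (broadest → narrowest): Etheostoma nigrum (5.15) > Etheostoma caeruleum (3.61) > Etheostoma spectabile (2.69)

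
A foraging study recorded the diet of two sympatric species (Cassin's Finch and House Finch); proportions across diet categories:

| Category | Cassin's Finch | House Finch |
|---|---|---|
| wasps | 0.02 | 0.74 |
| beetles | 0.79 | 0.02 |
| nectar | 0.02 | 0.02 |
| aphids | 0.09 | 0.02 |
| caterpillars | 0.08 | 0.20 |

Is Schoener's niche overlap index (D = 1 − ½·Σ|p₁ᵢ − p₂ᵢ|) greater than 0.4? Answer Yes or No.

Σ|p₁ᵢ − p₂ᵢ| = 0.72 + 0.77 + 0.00 + 0.07 + 0.12 = 1.68
D = 1 − ½ × 1.68 = 1 − 0.840 = 0.1600
D = 0.1600 < 0.4 → No.

No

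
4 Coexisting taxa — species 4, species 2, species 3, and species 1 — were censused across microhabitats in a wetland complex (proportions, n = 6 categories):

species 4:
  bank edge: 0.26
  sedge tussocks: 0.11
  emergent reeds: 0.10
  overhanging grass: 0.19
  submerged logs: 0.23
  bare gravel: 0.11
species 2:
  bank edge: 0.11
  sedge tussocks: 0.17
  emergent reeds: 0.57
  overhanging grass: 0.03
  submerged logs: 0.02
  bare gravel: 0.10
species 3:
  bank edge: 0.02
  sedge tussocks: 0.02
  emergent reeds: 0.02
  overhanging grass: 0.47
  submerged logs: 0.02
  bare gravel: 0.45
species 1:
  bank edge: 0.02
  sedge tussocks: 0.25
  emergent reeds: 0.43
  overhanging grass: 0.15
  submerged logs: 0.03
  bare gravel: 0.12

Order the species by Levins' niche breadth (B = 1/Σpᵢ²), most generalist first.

species 4 > species 1 > species 2 > species 3

Σp_4ᵢ² = 0.26² + 0.11² + 0.10² + 0.19² + 0.23² + 0.11² = 0.0676 + 0.0121 + 0.0100 + 0.0361 + 0.0529 + 0.0121 = 0.1908
B_4 = 1 / 0.1908 = 5.2411
Σp_2ᵢ² = 0.11² + 0.17² + 0.57² + 0.03² + 0.02² + 0.10² = 0.0121 + 0.0289 + 0.3249 + 0.0009 + 0.0004 + 0.0100 = 0.3772
B_2 = 1 / 0.3772 = 2.6511
Σp_3ᵢ² = 0.02² + 0.02² + 0.02² + 0.47² + 0.02² + 0.45² = 0.0004 + 0.0004 + 0.0004 + 0.2209 + 0.0004 + 0.2025 = 0.4250
B_3 = 1 / 0.4250 = 2.3529
Σp_1ᵢ² = 0.02² + 0.25² + 0.43² + 0.15² + 0.03² + 0.12² = 0.0004 + 0.0625 + 0.1849 + 0.0225 + 0.0009 + 0.0144 = 0.2856
B_1 = 1 / 0.2856 = 3.5014
Ranking by B (broadest → narrowest): species 4 (5.24) > species 1 (3.50) > species 2 (2.65) > species 3 (2.35)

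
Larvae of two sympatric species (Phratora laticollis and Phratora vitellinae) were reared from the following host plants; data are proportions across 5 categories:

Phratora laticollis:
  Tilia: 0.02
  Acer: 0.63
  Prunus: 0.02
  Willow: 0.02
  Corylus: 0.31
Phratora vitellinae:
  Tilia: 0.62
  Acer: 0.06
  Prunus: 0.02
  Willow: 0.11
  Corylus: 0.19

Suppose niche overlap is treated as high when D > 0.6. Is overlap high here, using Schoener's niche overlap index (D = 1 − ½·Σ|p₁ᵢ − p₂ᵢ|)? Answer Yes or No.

Σ|p₁ᵢ − p₂ᵢ| = 0.60 + 0.57 + 0.00 + 0.09 + 0.12 = 1.38
D = 1 − ½ × 1.38 = 1 − 0.690 = 0.3100
D = 0.3100 < 0.6 → No.

No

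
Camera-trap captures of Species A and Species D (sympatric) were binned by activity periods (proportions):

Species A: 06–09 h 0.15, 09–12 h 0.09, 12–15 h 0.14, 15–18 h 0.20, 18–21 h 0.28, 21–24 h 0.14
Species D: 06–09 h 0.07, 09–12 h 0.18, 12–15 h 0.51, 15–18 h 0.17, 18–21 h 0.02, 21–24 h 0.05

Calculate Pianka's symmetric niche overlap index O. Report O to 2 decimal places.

Σ p₁ᵢp₂ᵢ = 0.0105 + 0.0162 + 0.0714 + 0.0340 + 0.0056 + 0.0070 = 0.1447
Σp_1ᵢ² = 0.15² + 0.09² + 0.14² + 0.20² + 0.28² + 0.14² = 0.0225 + 0.0081 + 0.0196 + 0.0400 + 0.0784 + 0.0196 = 0.1882
Σp_2ᵢ² = 0.07² + 0.18² + 0.51² + 0.17² + 0.02² + 0.05² = 0.0049 + 0.0324 + 0.2601 + 0.0289 + 0.0004 + 0.0025 = 0.3292
O = 0.1447 / √(0.1882 × 0.3292) = 0.1447 / 0.24891 = 0.5813

0.58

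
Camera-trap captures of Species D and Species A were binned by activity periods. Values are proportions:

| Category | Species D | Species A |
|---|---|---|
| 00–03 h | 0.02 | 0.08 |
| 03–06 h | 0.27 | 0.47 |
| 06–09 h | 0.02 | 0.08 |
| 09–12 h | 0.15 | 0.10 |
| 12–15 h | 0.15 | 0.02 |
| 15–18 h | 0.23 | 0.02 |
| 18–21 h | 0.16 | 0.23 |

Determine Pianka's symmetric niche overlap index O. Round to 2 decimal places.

0.78

Σ p₁ᵢp₂ᵢ = 0.0016 + 0.1269 + 0.0016 + 0.0150 + 0.0030 + 0.0046 + 0.0368 = 0.1895
Σp_1ᵢ² = 0.02² + 0.27² + 0.02² + 0.15² + 0.15² + 0.23² + 0.16² = 0.0004 + 0.0729 + 0.0004 + 0.0225 + 0.0225 + 0.0529 + 0.0256 = 0.1972
Σp_2ᵢ² = 0.08² + 0.47² + 0.08² + 0.10² + 0.02² + 0.02² + 0.23² = 0.0064 + 0.2209 + 0.0064 + 0.0100 + 0.0004 + 0.0004 + 0.0529 = 0.2974
O = 0.1895 / √(0.1972 × 0.2974) = 0.1895 / 0.24217 = 0.7825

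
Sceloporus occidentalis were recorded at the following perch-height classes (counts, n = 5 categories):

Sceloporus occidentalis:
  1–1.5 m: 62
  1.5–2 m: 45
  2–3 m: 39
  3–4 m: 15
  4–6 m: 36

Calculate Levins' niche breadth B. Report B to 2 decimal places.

Proportions for Sceloporus occidentalis (n=197): 62/197=0.3147, 45/197=0.2284, 39/197=0.1980, 15/197=0.0761, 36/197=0.1827
Σpᵢ² = 0.3147² + 0.2284² + 0.1980² + 0.0761² + 0.1827² = 0.099036 + 0.052167 + 0.039204 + 0.005791 + 0.033379 = 0.229577
B = 1 / 0.229577 = 4.3558

4.36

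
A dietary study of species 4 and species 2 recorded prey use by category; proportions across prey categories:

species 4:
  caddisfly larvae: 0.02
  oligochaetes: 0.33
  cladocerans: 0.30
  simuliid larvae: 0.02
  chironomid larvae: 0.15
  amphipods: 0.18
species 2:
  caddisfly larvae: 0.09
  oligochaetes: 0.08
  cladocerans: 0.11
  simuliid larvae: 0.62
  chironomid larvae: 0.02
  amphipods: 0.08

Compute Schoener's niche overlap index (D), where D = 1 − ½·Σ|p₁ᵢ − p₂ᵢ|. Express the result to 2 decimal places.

0.33

Σ|p₁ᵢ − p₂ᵢ| = 0.07 + 0.25 + 0.19 + 0.60 + 0.13 + 0.10 = 1.34
D = 1 − ½ × 1.34 = 1 − 0.670 = 0.3300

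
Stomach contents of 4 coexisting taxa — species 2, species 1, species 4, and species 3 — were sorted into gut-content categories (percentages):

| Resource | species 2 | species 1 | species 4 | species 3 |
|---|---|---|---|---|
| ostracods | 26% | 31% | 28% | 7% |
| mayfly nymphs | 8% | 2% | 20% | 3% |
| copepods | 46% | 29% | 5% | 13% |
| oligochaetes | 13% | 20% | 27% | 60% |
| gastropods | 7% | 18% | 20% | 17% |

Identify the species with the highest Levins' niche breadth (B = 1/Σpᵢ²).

Convert percentages to proportions (divide by 100).
Σp_2ᵢ² = 0.26² + 0.08² + 0.46² + 0.13² + 0.07² = 0.0676 + 0.0064 + 0.2116 + 0.0169 + 0.0049 = 0.3074
B_2 = 1 / 0.3074 = 3.2531
Σp_1ᵢ² = 0.31² + 0.02² + 0.29² + 0.20² + 0.18² = 0.0961 + 0.0004 + 0.0841 + 0.0400 + 0.0324 = 0.2530
B_1 = 1 / 0.2530 = 3.9526
Σp_4ᵢ² = 0.28² + 0.20² + 0.05² + 0.27² + 0.20² = 0.0784 + 0.0400 + 0.0025 + 0.0729 + 0.0400 = 0.2338
B_4 = 1 / 0.2338 = 4.2772
Σp_3ᵢ² = 0.07² + 0.03² + 0.13² + 0.60² + 0.17² = 0.0049 + 0.0009 + 0.0169 + 0.3600 + 0.0289 = 0.4116
B_3 = 1 / 0.4116 = 2.4295
Highest B → broadest niche (most generalist): species 4 (B = 4.28).

species 4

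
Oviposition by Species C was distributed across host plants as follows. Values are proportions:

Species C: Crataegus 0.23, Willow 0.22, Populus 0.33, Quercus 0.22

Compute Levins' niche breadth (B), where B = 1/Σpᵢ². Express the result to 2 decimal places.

3.87

Σpᵢ² = 0.23² + 0.22² + 0.33² + 0.22² = 0.0529 + 0.0484 + 0.1089 + 0.0484 = 0.2586
B = 1 / 0.2586 = 3.8670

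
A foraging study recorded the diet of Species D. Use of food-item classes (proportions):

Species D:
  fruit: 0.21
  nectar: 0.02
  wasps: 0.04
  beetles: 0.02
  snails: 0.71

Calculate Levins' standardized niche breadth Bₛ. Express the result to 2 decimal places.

0.20

Σpᵢ² = 0.21² + 0.02² + 0.04² + 0.02² + 0.71² = 0.0441 + 0.0004 + 0.0016 + 0.0004 + 0.5041 = 0.5506
B = 1 / 0.5506 = 1.8162
Bₛ = (B − 1)/(n − 1) = (1.8162 − 1)/(5 − 1) = 0.8162/4 = 0.2041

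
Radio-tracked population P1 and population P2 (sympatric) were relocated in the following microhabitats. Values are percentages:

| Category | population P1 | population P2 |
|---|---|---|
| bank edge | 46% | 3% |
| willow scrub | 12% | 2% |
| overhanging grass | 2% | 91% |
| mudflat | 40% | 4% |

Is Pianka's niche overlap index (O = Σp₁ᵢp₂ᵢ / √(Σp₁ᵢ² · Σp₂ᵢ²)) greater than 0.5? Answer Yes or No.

No

Convert percentages to proportions (divide by 100).
Σ p₁ᵢp₂ᵢ = 0.0138 + 0.0024 + 0.0182 + 0.0160 = 0.0504
Σp_1ᵢ² = 0.46² + 0.12² + 0.02² + 0.40² = 0.2116 + 0.0144 + 0.0004 + 0.1600 = 0.3864
Σp_2ᵢ² = 0.03² + 0.02² + 0.91² + 0.04² = 0.0009 + 0.0004 + 0.8281 + 0.0016 = 0.8310
O = 0.0504 / √(0.3864 × 0.8310) = 0.0504 / 0.56666 = 0.0889
O = 0.0889 < 0.5 → No.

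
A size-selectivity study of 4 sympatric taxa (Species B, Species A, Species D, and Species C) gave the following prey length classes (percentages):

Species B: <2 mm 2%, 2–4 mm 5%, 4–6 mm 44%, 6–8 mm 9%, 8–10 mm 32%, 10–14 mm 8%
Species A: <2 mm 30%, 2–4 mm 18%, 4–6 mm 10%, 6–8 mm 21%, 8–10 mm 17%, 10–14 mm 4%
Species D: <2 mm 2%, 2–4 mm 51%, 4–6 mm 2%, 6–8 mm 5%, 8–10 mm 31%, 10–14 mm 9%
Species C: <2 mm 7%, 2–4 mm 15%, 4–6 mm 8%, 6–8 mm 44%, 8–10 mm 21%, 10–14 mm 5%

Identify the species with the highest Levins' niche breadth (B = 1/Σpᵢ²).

Species A

Convert percentages to proportions (divide by 100).
Σp_Bᵢ² = 0.02² + 0.05² + 0.44² + 0.09² + 0.32² + 0.08² = 0.0004 + 0.0025 + 0.1936 + 0.0081 + 0.1024 + 0.0064 = 0.3134
B_B = 1 / 0.3134 = 3.1908
Σp_Aᵢ² = 0.30² + 0.18² + 0.10² + 0.21² + 0.17² + 0.04² = 0.0900 + 0.0324 + 0.0100 + 0.0441 + 0.0289 + 0.0016 = 0.2070
B_A = 1 / 0.2070 = 4.8309
Σp_Dᵢ² = 0.02² + 0.51² + 0.02² + 0.05² + 0.31² + 0.09² = 0.0004 + 0.2601 + 0.0004 + 0.0025 + 0.0961 + 0.0081 = 0.3676
B_D = 1 / 0.3676 = 2.7203
Σp_Cᵢ² = 0.07² + 0.15² + 0.08² + 0.44² + 0.21² + 0.05² = 0.0049 + 0.0225 + 0.0064 + 0.1936 + 0.0441 + 0.0025 = 0.2740
B_C = 1 / 0.2740 = 3.6496
Highest B → broadest niche (most generalist): Species A (B = 4.83).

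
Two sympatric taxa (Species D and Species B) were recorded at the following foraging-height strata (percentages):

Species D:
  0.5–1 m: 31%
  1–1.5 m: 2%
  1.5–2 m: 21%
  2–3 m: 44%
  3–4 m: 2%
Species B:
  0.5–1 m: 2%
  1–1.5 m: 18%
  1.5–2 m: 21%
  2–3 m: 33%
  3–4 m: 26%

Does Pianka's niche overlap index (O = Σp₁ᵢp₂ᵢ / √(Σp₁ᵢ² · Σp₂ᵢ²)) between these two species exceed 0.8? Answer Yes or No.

Convert percentages to proportions (divide by 100).
Σ p₁ᵢp₂ᵢ = 0.0062 + 0.0036 + 0.0441 + 0.1452 + 0.0052 = 0.2043
Σp_1ᵢ² = 0.31² + 0.02² + 0.21² + 0.44² + 0.02² = 0.0961 + 0.0004 + 0.0441 + 0.1936 + 0.0004 = 0.3346
Σp_2ᵢ² = 0.02² + 0.18² + 0.21² + 0.33² + 0.26² = 0.0004 + 0.0324 + 0.0441 + 0.1089 + 0.0676 = 0.2534
O = 0.2043 / √(0.3346 × 0.2534) = 0.2043 / 0.29118 = 0.7016
O = 0.7016 < 0.8 → No.

No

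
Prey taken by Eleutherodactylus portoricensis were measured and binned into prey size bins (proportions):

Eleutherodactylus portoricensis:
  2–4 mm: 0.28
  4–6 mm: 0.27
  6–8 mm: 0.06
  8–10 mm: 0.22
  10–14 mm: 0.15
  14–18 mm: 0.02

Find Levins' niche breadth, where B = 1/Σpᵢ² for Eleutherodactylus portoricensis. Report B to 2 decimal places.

4.42

Σpᵢ² = 0.28² + 0.27² + 0.06² + 0.22² + 0.15² + 0.02² = 0.0784 + 0.0729 + 0.0036 + 0.0484 + 0.0225 + 0.0004 = 0.2262
B = 1 / 0.2262 = 4.4209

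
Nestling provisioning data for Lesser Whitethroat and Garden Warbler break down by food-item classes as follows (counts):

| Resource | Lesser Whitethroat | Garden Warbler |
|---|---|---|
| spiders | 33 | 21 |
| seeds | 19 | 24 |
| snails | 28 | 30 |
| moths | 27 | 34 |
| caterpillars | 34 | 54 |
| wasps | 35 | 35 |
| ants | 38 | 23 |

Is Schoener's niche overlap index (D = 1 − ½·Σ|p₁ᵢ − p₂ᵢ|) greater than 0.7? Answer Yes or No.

Yes

Proportions for Lesser Whitethroat (n=214): 33/214=0.1542, 19/214=0.0888, 28/214=0.1308, 27/214=0.1262, 34/214=0.1589, 35/214=0.1636, 38/214=0.1776
Proportions for Garden Warbler (n=221): 21/221=0.0950, 24/221=0.1086, 30/221=0.1357, 34/221=0.1538, 54/221=0.2443, 35/221=0.1584, 23/221=0.1041
Σ|p₁ᵢ − p₂ᵢ| = 0.0592 + 0.0198 + 0.0049 + 0.0276 + 0.0854 + 0.0052 + 0.0735 = 0.2756
D = 1 − ½ × 0.2756 = 1 − 0.13780 = 0.86220
D = 0.86220 > 0.7 → Yes.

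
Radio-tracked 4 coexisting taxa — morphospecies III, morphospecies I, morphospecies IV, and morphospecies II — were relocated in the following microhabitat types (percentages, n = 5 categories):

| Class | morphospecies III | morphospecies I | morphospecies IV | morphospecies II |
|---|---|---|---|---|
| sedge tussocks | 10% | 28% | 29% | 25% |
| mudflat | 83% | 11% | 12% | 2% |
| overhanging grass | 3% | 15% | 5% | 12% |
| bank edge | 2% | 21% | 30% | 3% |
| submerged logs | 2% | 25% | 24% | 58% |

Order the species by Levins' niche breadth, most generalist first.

morphospecies I > morphospecies IV > morphospecies II > morphospecies III

Convert percentages to proportions (divide by 100).
Σp_IIIᵢ² = 0.10² + 0.83² + 0.03² + 0.02² + 0.02² = 0.0100 + 0.6889 + 0.0009 + 0.0004 + 0.0004 = 0.7006
B_III = 1 / 0.7006 = 1.4273
Σp_Iᵢ² = 0.28² + 0.11² + 0.15² + 0.21² + 0.25² = 0.0784 + 0.0121 + 0.0225 + 0.0441 + 0.0625 = 0.2196
B_I = 1 / 0.2196 = 4.5537
Σp_IVᵢ² = 0.29² + 0.12² + 0.05² + 0.30² + 0.24² = 0.0841 + 0.0144 + 0.0025 + 0.0900 + 0.0576 = 0.2486
B_IV = 1 / 0.2486 = 4.0225
Σp_IIᵢ² = 0.25² + 0.02² + 0.12² + 0.03² + 0.58² = 0.0625 + 0.0004 + 0.0144 + 0.0009 + 0.3364 = 0.4146
B_II = 1 / 0.4146 = 2.4120
Ranking by B (broadest → narrowest): morphospecies I (4.55) > morphospecies IV (4.02) > morphospecies II (2.41) > morphospecies III (1.43)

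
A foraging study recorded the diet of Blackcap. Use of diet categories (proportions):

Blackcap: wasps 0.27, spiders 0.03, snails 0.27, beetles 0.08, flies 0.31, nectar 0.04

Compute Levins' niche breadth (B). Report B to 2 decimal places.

3.99

Σpᵢ² = 0.27² + 0.03² + 0.27² + 0.08² + 0.31² + 0.04² = 0.0729 + 0.0009 + 0.0729 + 0.0064 + 0.0961 + 0.0016 = 0.2508
B = 1 / 0.2508 = 3.9872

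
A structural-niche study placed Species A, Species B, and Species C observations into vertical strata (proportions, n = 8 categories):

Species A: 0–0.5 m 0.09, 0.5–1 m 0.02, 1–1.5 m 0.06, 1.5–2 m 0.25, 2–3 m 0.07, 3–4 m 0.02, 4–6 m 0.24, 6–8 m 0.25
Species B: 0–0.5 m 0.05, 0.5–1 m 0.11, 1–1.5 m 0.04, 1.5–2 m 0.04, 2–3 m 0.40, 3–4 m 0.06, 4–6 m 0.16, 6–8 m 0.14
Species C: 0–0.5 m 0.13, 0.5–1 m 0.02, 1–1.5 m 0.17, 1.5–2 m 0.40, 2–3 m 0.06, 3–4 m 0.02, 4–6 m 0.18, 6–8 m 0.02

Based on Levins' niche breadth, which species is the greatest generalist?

Species A

Σp_Aᵢ² = 0.09² + 0.02² + 0.06² + 0.25² + 0.07² + 0.02² + 0.24² + 0.25² = 0.0081 + 0.0004 + 0.0036 + 0.0625 + 0.0049 + 0.0004 + 0.0576 + 0.0625 = 0.2000
B_A = 1 / 0.2000 = 5.0000
Σp_Bᵢ² = 0.05² + 0.11² + 0.04² + 0.04² + 0.40² + 0.06² + 0.16² + 0.14² = 0.0025 + 0.0121 + 0.0016 + 0.0016 + 0.1600 + 0.0036 + 0.0256 + 0.0196 = 0.2266
B_B = 1 / 0.2266 = 4.4131
Σp_Cᵢ² = 0.13² + 0.02² + 0.17² + 0.40² + 0.06² + 0.02² + 0.18² + 0.02² = 0.0169 + 0.0004 + 0.0289 + 0.1600 + 0.0036 + 0.0004 + 0.0324 + 0.0004 = 0.2430
B_C = 1 / 0.2430 = 4.1152
Highest B → broadest niche (most generalist): Species A (B = 5.00).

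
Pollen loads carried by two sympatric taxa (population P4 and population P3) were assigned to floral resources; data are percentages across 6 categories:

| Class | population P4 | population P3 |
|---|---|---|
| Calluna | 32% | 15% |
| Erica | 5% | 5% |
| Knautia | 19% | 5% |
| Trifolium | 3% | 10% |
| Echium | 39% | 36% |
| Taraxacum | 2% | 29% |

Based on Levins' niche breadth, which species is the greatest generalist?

Convert percentages to proportions (divide by 100).
Σp_P4ᵢ² = 0.32² + 0.05² + 0.19² + 0.03² + 0.39² + 0.02² = 0.1024 + 0.0025 + 0.0361 + 0.0009 + 0.1521 + 0.0004 = 0.2944
B_P4 = 1 / 0.2944 = 3.3967
Σp_P3ᵢ² = 0.15² + 0.05² + 0.05² + 0.10² + 0.36² + 0.29² = 0.0225 + 0.0025 + 0.0025 + 0.0100 + 0.1296 + 0.0841 = 0.2512
B_P3 = 1 / 0.2512 = 3.9809
Highest B → broadest niche (most generalist): population P3 (B = 3.98).

population P3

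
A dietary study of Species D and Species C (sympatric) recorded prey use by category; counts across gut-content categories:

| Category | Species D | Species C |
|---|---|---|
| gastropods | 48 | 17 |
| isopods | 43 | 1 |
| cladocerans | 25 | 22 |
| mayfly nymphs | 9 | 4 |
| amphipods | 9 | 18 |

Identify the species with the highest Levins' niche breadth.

Species D

Proportions for Species D (n=134): 48/134=0.3582, 43/134=0.3209, 25/134=0.1866, 9/134=0.0672, 9/134=0.0672
Proportions for Species C (n=62): 17/62=0.2742, 1/62=0.0161, 22/62=0.3548, 4/62=0.0645, 18/62=0.2903
Σp_Dᵢ² = 0.3582² + 0.3209² + 0.1866² + 0.0672² + 0.0672² = 0.128307 + 0.102977 + 0.034820 + 0.004516 + 0.004516 = 0.275136
B_D = 1 / 0.275136 = 3.6346
Σp_Cᵢ² = 0.2742² + 0.0161² + 0.3548² + 0.0645² + 0.2903² = 0.075186 + 0.000259 + 0.125883 + 0.004160 + 0.084274 = 0.289762
B_C = 1 / 0.289762 = 3.4511
Highest B → broadest niche (most generalist): Species D (B = 3.63).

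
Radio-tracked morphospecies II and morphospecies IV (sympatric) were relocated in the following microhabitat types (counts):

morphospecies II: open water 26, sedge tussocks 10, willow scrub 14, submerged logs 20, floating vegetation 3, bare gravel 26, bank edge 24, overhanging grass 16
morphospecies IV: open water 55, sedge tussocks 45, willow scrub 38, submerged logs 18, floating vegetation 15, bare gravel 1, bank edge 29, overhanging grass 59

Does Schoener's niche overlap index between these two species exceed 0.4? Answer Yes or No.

Yes

Proportions for morphospecies II (n=139): 26/139=0.1871, 10/139=0.0719, 14/139=0.1007, 20/139=0.1439, 3/139=0.0216, 26/139=0.1871, 24/139=0.1727, 16/139=0.1151
Proportions for morphospecies IV (n=260): 55/260=0.2115, 45/260=0.1731, 38/260=0.1462, 18/260=0.0692, 15/260=0.0577, 1/260=0.0038, 29/260=0.1115, 59/260=0.2269
Σ|p₁ᵢ − p₂ᵢ| = 0.0244 + 0.1012 + 0.0455 + 0.0747 + 0.0361 + 0.1833 + 0.0612 + 0.1118 = 0.6382
D = 1 − ½ × 0.6382 = 1 − 0.31910 = 0.68090
D = 0.68090 > 0.4 → Yes.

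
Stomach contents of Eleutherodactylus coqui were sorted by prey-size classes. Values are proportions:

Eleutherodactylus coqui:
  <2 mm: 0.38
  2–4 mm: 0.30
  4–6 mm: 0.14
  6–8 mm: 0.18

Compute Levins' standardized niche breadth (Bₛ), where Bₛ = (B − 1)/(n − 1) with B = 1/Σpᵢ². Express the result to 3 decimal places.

Σpᵢ² = 0.38² + 0.30² + 0.14² + 0.18² = 0.1444 + 0.0900 + 0.0196 + 0.0324 = 0.2864
B = 1 / 0.2864 = 3.49162
Bₛ = (B − 1)/(n − 1) = (3.49162 − 1)/(4 − 1) = 2.49162/3 = 0.83054

0.831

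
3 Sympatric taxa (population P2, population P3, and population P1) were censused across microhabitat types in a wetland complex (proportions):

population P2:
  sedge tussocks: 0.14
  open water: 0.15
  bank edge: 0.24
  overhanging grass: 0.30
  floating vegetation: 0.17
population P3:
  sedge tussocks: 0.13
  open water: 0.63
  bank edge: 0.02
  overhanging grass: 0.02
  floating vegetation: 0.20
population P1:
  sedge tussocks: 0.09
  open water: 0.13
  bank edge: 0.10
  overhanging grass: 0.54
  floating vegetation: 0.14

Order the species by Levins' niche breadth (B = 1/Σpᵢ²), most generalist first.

Σp_P2ᵢ² = 0.14² + 0.15² + 0.24² + 0.30² + 0.17² = 0.0196 + 0.0225 + 0.0576 + 0.0900 + 0.0289 = 0.2186
B_P2 = 1 / 0.2186 = 4.5746
Σp_P3ᵢ² = 0.13² + 0.63² + 0.02² + 0.02² + 0.20² = 0.0169 + 0.3969 + 0.0004 + 0.0004 + 0.0400 = 0.4546
B_P3 = 1 / 0.4546 = 2.1997
Σp_P1ᵢ² = 0.09² + 0.13² + 0.10² + 0.54² + 0.14² = 0.0081 + 0.0169 + 0.0100 + 0.2916 + 0.0196 = 0.3462
B_P1 = 1 / 0.3462 = 2.8885
Ranking by B (broadest → narrowest): population P2 (4.57) > population P1 (2.89) > population P3 (2.20)

population P2 > population P1 > population P3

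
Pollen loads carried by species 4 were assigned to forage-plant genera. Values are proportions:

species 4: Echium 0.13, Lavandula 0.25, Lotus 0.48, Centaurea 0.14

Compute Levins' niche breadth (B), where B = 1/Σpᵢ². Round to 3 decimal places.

Σpᵢ² = 0.13² + 0.25² + 0.48² + 0.14² = 0.0169 + 0.0625 + 0.2304 + 0.0196 = 0.3294
B = 1 / 0.3294 = 3.03582

3.036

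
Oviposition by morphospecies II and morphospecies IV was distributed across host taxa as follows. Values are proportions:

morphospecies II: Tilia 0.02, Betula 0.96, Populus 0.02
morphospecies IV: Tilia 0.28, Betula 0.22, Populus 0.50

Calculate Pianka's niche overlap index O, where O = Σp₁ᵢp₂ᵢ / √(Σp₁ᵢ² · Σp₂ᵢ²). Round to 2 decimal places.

Σ p₁ᵢp₂ᵢ = 0.0056 + 0.2112 + 0.0100 = 0.2268
Σp_1ᵢ² = 0.02² + 0.96² + 0.02² = 0.0004 + 0.9216 + 0.0004 = 0.9224
Σp_2ᵢ² = 0.28² + 0.22² + 0.50² = 0.0784 + 0.0484 + 0.2500 = 0.3768
O = 0.2268 / √(0.9224 × 0.3768) = 0.2268 / 0.58954 = 0.3847

0.38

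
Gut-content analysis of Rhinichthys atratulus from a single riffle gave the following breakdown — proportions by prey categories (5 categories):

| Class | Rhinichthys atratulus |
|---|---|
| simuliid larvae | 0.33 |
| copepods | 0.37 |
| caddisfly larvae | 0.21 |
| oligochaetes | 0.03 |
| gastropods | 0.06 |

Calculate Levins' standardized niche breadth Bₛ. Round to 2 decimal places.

Σpᵢ² = 0.33² + 0.37² + 0.21² + 0.03² + 0.06² = 0.1089 + 0.1369 + 0.0441 + 0.0009 + 0.0036 = 0.2944
B = 1 / 0.2944 = 3.3967
Bₛ = (B − 1)/(n − 1) = (3.3967 − 1)/(5 − 1) = 2.3967/4 = 0.5992

0.60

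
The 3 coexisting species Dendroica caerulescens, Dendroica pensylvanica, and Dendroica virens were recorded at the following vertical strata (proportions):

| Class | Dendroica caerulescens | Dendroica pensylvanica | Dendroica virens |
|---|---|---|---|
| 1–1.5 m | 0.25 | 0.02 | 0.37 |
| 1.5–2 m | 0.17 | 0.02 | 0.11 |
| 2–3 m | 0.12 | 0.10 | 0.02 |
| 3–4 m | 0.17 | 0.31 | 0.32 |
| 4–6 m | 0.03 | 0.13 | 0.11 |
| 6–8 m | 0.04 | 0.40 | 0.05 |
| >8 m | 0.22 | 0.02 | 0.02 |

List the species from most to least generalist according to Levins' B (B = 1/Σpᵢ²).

Σp_caerᵢ² = 0.25² + 0.17² + 0.12² + 0.17² + 0.03² + 0.04² + 0.22² = 0.0625 + 0.0289 + 0.0144 + 0.0289 + 0.0009 + 0.0016 + 0.0484 = 0.1856
B_caer = 1 / 0.1856 = 5.3879
Σp_pensᵢ² = 0.02² + 0.02² + 0.10² + 0.31² + 0.13² + 0.40² + 0.02² = 0.0004 + 0.0004 + 0.0100 + 0.0961 + 0.0169 + 0.1600 + 0.0004 = 0.2842
B_pens = 1 / 0.2842 = 3.5186
Σp_vireᵢ² = 0.37² + 0.11² + 0.02² + 0.32² + 0.11² + 0.05² + 0.02² = 0.1369 + 0.0121 + 0.0004 + 0.1024 + 0.0121 + 0.0025 + 0.0004 = 0.2668
B_vire = 1 / 0.2668 = 3.7481
Ranking by B (broadest → narrowest): Dendroica caerulescens (5.39) > Dendroica virens (3.75) > Dendroica pensylvanica (3.52)

Dendroica caerulescens > Dendroica virens > Dendroica pensylvanica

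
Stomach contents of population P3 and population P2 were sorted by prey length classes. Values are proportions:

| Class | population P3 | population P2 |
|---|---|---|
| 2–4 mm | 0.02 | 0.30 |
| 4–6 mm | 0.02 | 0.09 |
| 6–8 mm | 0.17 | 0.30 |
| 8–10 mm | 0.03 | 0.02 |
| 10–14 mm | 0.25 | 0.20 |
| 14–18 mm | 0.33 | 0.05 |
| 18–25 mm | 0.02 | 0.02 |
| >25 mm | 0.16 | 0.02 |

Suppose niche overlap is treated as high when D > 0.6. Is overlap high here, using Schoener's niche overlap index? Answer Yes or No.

No

Σ|p₁ᵢ − p₂ᵢ| = 0.28 + 0.07 + 0.13 + 0.01 + 0.05 + 0.28 + 0.00 + 0.14 = 0.96
D = 1 − ½ × 0.96 = 1 − 0.480 = 0.5200
D = 0.5200 < 0.6 → No.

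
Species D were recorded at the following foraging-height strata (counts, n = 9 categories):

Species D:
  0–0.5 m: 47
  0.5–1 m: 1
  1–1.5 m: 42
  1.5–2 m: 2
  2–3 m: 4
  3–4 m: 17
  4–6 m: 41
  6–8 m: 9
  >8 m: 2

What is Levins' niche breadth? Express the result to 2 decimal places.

4.50

Proportions for Species D (n=165): 47/165=0.2848, 1/165=0.0061, 42/165=0.2545, 2/165=0.0121, 4/165=0.0242, 17/165=0.1030, 41/165=0.2485, 9/165=0.0545, 2/165=0.0121
Σpᵢ² = 0.2848² + 0.0061² + 0.2545² + 0.0121² + 0.0242² + 0.1030² + 0.2485² + 0.0545² + 0.0121² = 0.081111 + 0.000037 + 0.064770 + 0.000146 + 0.000586 + 0.010609 + 0.061752 + 0.002970 + 0.000146 = 0.222127
B = 1 / 0.222127 = 4.5019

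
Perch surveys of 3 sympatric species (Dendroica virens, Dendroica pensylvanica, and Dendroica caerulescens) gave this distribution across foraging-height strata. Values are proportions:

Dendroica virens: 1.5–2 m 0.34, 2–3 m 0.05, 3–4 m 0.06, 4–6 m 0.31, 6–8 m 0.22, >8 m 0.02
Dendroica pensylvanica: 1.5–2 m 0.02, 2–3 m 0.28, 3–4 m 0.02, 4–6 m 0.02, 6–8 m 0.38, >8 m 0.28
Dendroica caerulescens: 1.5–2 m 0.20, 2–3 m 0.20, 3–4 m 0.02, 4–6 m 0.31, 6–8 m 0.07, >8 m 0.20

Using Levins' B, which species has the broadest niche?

Dendroica caerulescens

Σp_vireᵢ² = 0.34² + 0.05² + 0.06² + 0.31² + 0.22² + 0.02² = 0.1156 + 0.0025 + 0.0036 + 0.0961 + 0.0484 + 0.0004 = 0.2666
B_vire = 1 / 0.2666 = 3.7509
Σp_pensᵢ² = 0.02² + 0.28² + 0.02² + 0.02² + 0.38² + 0.28² = 0.0004 + 0.0784 + 0.0004 + 0.0004 + 0.1444 + 0.0784 = 0.3024
B_pens = 1 / 0.3024 = 3.3069
Σp_caerᵢ² = 0.20² + 0.20² + 0.02² + 0.31² + 0.07² + 0.20² = 0.0400 + 0.0400 + 0.0004 + 0.0961 + 0.0049 + 0.0400 = 0.2214
B_caer = 1 / 0.2214 = 4.5167
Highest B → broadest niche (most generalist): Dendroica caerulescens (B = 4.52).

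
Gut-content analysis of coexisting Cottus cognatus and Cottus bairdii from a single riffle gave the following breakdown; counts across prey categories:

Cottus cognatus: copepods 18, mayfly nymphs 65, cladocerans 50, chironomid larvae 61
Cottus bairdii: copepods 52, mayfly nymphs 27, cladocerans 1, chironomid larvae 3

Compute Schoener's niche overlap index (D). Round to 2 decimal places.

Proportions for Cottus cognatus (n=194): 18/194=0.0928, 65/194=0.3351, 50/194=0.2577, 61/194=0.3144
Proportions for Cottus bairdii (n=83): 52/83=0.6265, 27/83=0.3253, 1/83=0.0120, 3/83=0.0361
Σ|p₁ᵢ − p₂ᵢ| = 0.5337 + 0.0098 + 0.2457 + 0.2783 = 1.0675
D = 1 − ½ × 1.0675 = 1 − 0.53375 = 0.46625

0.47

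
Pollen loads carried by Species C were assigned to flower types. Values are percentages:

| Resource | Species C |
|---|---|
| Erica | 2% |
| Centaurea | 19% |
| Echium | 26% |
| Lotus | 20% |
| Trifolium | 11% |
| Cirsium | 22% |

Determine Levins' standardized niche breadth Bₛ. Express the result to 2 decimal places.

0.78

Convert percentages to proportions (divide by 100).
Σpᵢ² = 0.02² + 0.19² + 0.26² + 0.20² + 0.11² + 0.22² = 0.0004 + 0.0361 + 0.0676 + 0.0400 + 0.0121 + 0.0484 = 0.2046
B = 1 / 0.2046 = 4.8876
Bₛ = (B − 1)/(n − 1) = (4.8876 − 1)/(6 − 1) = 3.8876/5 = 0.7775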